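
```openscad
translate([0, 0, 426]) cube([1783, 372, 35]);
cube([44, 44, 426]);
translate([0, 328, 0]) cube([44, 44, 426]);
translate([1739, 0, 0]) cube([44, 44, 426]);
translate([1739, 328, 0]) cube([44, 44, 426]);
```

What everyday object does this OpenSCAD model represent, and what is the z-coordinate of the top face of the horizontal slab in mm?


A bench. The seat-top height is 461 mm.

A long slab on four corner posts — a bench. The slab sits at z = 426 with thickness 35, so the top is 426 + 35 = 461 mm.


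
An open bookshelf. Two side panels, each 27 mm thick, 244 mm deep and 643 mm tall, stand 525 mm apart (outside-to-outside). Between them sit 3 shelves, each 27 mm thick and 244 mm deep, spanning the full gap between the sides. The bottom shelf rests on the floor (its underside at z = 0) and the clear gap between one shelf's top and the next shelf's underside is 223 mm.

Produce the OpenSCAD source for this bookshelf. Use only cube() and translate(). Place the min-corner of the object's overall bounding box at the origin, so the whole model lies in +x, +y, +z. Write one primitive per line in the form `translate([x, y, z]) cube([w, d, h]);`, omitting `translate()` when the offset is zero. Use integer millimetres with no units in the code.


cube([27, 244, 643]);
translate([498, 0, 0]) cube([27, 244, 643]);
translate([27, 0, 0]) cube([471, 244, 27]);
translate([27, 0, 250]) cube([471, 244, 27]);
translate([27, 0, 500]) cube([471, 244, 27]);


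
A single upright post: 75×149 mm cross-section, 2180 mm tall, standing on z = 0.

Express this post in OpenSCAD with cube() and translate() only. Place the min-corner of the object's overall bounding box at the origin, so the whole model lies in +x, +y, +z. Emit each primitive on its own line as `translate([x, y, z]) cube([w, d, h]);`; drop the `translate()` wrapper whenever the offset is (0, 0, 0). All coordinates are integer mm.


cube([75, 149, 2180]);


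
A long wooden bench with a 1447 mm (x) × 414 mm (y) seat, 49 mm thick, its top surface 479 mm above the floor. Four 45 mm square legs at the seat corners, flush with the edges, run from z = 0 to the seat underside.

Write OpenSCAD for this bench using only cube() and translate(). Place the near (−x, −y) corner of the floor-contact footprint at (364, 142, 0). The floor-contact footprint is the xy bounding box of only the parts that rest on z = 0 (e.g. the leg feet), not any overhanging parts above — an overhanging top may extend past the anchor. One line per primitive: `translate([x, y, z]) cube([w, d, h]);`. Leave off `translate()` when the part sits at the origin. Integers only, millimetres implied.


translate([364, 142, 430]) cube([1447, 414, 49]);
translate([364, 142, 0]) cube([45, 45, 430]);
translate([364, 511, 0]) cube([45, 45, 430]);
translate([1766, 142, 0]) cube([45, 45, 430]);
translate([1766, 511, 0]) cube([45, 45, 430]);


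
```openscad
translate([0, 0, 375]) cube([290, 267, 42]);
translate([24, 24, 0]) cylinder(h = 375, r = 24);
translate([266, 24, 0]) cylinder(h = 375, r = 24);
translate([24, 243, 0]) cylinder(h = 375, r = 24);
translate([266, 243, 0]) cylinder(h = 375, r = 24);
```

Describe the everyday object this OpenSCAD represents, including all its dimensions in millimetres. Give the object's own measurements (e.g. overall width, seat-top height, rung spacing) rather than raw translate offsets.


A simple wooden stool: a rectangular seat 290 mm (x) by 267 mm (y), 42 mm thick, top face at z = 417 mm, on four round legs, each 48 mm in diameter. The legs rest on z = 0, each leg's axis is inset half a diameter from the nearest pair of seat edges (so the leg's bounding box is flush with the corner).


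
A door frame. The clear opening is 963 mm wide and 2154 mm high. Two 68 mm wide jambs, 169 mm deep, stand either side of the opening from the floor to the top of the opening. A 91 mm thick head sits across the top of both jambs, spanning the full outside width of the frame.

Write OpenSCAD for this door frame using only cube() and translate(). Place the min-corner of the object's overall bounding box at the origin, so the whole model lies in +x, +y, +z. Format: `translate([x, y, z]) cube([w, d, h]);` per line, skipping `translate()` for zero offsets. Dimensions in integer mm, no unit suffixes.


cube([68, 169, 2154]);
translate([1031, 0, 0]) cube([68, 169, 2154]);
translate([0, 0, 2154]) cube([1099, 169, 91]);


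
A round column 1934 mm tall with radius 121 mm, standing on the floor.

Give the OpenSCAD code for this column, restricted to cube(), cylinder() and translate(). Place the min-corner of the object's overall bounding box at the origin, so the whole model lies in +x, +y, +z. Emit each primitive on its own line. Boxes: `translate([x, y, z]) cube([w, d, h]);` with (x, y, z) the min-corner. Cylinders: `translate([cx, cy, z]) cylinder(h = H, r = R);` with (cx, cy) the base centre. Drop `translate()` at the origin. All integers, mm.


translate([121, 121, 0]) cylinder(h = 1934, r = 121);


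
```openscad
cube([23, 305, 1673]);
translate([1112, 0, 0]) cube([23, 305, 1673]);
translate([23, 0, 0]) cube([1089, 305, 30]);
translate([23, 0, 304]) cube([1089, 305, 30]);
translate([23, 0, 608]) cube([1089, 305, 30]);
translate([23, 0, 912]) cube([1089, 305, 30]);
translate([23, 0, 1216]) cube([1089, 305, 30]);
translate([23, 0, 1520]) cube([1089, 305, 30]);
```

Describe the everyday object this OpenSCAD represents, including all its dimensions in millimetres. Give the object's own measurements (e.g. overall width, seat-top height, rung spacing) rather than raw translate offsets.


An open bookshelf. Two side panels, each 23 mm thick, 305 mm deep and 1673 mm tall, stand 1135 mm apart (outside-to-outside). Between them sit 6 shelves, each 30 mm thick and 305 mm deep, spanning the full gap between the sides. The bottom shelf rests on the floor (its underside at z = 0) and the clear gap between one shelf's top and the next shelf's underside is 274 mm.


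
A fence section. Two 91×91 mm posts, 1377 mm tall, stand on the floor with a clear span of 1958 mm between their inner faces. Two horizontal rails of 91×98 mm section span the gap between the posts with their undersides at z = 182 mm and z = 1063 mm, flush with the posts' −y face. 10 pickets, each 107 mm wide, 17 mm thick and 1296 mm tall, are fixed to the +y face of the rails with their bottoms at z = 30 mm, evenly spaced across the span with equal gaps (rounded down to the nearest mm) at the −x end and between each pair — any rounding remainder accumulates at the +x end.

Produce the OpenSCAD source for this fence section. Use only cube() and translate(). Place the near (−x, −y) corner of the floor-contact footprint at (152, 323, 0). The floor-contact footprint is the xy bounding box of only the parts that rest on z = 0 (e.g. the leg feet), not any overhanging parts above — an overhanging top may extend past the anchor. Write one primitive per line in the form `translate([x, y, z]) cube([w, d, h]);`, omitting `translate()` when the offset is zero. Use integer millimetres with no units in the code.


translate([152, 323, 0]) cube([91, 91, 1377]);
translate([2201, 323, 0]) cube([91, 91, 1377]);
translate([243, 323, 182]) cube([1958, 91, 98]);
translate([243, 323, 1063]) cube([1958, 91, 98]);
translate([323, 414, 30]) cube([107, 17, 1296]);
translate([510, 414, 30]) cube([107, 17, 1296]);
translate([697, 414, 30]) cube([107, 17, 1296]);
translate([884, 414, 30]) cube([107, 17, 1296]);
translate([1071, 414, 30]) cube([107, 17, 1296]);
translate([1258, 414, 30]) cube([107, 17, 1296]);
translate([1445, 414, 30]) cube([107, 17, 1296]);
translate([1632, 414, 30]) cube([107, 17, 1296]);
translate([1819, 414, 30]) cube([107, 17, 1296]);
translate([2006, 414, 30]) cube([107, 17, 1296]);


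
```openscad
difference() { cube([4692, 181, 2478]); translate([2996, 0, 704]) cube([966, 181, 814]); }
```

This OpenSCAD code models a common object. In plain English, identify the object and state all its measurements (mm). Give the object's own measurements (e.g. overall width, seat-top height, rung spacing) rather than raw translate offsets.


A wall 4692 mm long (x), 181 mm thick (y), 2478 mm tall, with a rectangular window opening cut through it. The opening is 966 mm wide and 814 mm tall; its sill is at z = 704 mm and its near (−x) edge is 2996 mm from the wall's −x end. The opening passes through the full wall thickness.


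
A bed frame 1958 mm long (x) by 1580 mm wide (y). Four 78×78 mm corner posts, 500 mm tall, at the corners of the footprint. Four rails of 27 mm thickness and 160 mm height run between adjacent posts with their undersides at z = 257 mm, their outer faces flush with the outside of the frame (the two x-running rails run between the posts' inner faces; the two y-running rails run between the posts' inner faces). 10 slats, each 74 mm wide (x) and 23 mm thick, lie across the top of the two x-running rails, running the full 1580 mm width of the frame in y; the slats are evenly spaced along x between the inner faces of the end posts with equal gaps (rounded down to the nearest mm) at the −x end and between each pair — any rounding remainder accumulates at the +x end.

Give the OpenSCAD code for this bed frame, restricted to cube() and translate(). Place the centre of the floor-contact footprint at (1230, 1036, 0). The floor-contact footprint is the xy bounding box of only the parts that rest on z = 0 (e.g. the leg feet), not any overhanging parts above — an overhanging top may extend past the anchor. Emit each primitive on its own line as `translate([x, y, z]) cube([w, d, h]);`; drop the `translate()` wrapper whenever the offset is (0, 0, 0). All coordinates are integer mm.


// slat z = rail_z + rail_h = 257 + 160 = 417
// slat gap = ⌊(1802 − 10·74) / 11⌋ = 96
translate([251, 246, 0]) cube([78, 78, 500]);
translate([251, 1748, 0]) cube([78, 78, 500]);
translate([2131, 246, 0]) cube([78, 78, 500]);
translate([2131, 1748, 0]) cube([78, 78, 500]);
translate([329, 246, 257]) cube([1802, 27, 160]);
translate([329, 1799, 257]) cube([1802, 27, 160]);
translate([251, 324, 257]) cube([27, 1424, 160]);
translate([2182, 324, 257]) cube([27, 1424, 160]);
translate([425, 246, 417]) cube([74, 1580, 23]);
translate([595, 246, 417]) cube([74, 1580, 23]);
translate([765, 246, 417]) cube([74, 1580, 23]);
translate([935, 246, 417]) cube([74, 1580, 23]);
translate([1105, 246, 417]) cube([74, 1580, 23]);
translate([1275, 246, 417]) cube([74, 1580, 23]);
translate([1445, 246, 417]) cube([74, 1580, 23]);
translate([1615, 246, 417]) cube([74, 1580, 23]);
translate([1785, 246, 417]) cube([74, 1580, 23]);
translate([1955, 246, 417]) cube([74, 1580, 23]);


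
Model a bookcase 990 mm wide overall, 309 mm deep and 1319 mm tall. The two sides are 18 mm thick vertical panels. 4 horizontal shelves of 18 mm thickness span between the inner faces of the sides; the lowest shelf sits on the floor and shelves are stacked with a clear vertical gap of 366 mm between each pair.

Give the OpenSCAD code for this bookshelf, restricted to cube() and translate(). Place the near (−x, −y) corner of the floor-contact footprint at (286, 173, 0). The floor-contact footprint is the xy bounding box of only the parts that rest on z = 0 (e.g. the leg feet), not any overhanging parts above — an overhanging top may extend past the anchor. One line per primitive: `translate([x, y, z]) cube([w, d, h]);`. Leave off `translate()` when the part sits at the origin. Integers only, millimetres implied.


translate([286, 173, 0]) cube([18, 309, 1319]);
translate([1258, 173, 0]) cube([18, 309, 1319]);
translate([304, 173, 0]) cube([954, 309, 18]);
translate([304, 173, 384]) cube([954, 309, 18]);
translate([304, 173, 768]) cube([954, 309, 18]);
translate([304, 173, 1152]) cube([954, 309, 18]);


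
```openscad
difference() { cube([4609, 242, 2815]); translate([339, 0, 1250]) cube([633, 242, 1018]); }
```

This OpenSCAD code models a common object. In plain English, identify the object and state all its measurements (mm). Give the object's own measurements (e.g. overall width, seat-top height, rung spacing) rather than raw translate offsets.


A wall 4609 mm long (x), 242 mm thick (y), 2815 mm tall, with a rectangular window opening cut through it. The opening is 633 mm wide and 1018 mm tall; its sill is at z = 1250 mm and its near (−x) edge is 339 mm from the wall's −x end. The opening passes through the full wall thickness.


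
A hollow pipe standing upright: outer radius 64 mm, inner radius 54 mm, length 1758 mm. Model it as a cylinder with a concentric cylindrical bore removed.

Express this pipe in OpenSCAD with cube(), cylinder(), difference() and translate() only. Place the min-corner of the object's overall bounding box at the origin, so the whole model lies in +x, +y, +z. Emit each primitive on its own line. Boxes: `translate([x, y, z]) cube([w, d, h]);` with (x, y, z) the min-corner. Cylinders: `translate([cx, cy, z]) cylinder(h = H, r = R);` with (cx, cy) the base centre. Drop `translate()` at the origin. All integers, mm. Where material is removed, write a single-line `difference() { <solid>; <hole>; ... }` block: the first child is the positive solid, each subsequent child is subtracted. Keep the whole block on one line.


difference() { translate([64, 64, 0]) cylinder(h = 1758, r = 64); translate([64, 64, 0]) cylinder(h = 1758, r = 54); }


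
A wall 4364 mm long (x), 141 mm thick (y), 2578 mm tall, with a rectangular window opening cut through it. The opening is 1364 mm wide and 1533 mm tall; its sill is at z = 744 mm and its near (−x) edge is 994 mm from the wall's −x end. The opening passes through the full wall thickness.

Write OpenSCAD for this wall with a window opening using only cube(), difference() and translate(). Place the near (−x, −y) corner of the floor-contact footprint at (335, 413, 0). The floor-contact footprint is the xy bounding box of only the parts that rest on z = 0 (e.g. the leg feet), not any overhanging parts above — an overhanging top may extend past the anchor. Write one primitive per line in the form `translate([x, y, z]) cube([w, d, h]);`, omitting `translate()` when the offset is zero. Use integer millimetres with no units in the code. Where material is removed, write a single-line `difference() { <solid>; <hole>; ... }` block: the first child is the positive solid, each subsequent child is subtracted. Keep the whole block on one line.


difference() { translate([335, 413, 0]) cube([4364, 141, 2578]); translate([1329, 413, 744]) cube([1364, 141, 1533]); }


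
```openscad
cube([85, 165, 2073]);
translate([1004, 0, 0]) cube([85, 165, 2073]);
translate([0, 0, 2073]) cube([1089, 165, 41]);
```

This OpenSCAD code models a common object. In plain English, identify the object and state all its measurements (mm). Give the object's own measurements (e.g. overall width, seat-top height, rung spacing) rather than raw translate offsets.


A door frame. The clear opening is 919 mm wide and 2073 mm high. Two 85 mm wide jambs, 165 mm deep, stand either side of the opening from the floor to the top of the opening. A 41 mm thick head sits across the top of both jambs, spanning the full outside width of the frame.


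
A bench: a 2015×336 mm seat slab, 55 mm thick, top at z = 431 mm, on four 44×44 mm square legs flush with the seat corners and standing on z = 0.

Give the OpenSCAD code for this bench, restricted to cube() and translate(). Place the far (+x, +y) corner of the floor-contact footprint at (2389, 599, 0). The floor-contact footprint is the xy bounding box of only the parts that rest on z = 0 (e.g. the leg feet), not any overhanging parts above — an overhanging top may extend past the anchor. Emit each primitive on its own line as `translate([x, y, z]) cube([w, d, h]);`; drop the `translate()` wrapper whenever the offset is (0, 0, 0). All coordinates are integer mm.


// leg_h = 431 − 55 = 376
translate([374, 263, 376]) cube([2015, 336, 55]);
translate([374, 263, 0]) cube([44, 44, 376]);
translate([374, 555, 0]) cube([44, 44, 376]);
translate([2345, 263, 0]) cube([44, 44, 376]);
translate([2345, 555, 0]) cube([44, 44, 376]);


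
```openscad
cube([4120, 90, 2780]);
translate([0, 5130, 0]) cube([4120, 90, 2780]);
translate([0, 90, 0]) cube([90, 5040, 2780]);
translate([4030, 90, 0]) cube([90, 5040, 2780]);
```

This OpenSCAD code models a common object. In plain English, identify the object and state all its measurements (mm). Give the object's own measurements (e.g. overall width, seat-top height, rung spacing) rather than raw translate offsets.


The wall frame of a small rectangular building: four walls, each 2780 mm tall and 90 mm thick, enclosing a footprint 4120 mm (x) by 5220 mm (y) outside-to-outside, with no floor or roof. The front and back walls (the −y and +y sides) span the full width; the two side walls fit between them.


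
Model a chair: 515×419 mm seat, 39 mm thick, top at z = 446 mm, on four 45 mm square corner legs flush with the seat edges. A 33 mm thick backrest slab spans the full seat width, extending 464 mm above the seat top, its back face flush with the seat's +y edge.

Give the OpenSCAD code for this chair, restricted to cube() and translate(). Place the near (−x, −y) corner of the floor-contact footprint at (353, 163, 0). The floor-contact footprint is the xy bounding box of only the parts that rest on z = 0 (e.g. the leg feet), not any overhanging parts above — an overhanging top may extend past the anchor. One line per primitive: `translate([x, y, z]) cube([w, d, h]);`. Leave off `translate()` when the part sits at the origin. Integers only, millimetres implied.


translate([353, 163, 407]) cube([515, 419, 39]);
translate([353, 163, 0]) cube([45, 45, 407]);
translate([823, 163, 0]) cube([45, 45, 407]);
translate([353, 537, 0]) cube([45, 45, 407]);
translate([823, 537, 0]) cube([45, 45, 407]);
translate([353, 549, 446]) cube([515, 33, 464]);


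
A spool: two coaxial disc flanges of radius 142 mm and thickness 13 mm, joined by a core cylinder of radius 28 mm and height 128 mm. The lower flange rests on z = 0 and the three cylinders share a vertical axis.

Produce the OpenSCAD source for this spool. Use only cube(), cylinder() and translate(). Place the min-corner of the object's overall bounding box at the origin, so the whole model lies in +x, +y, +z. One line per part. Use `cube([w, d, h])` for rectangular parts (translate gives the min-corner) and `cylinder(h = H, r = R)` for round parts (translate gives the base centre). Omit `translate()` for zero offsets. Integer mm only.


translate([142, 142, 0]) cylinder(h = 13, r = 142);
translate([142, 142, 13]) cylinder(h = 128, r = 28);
translate([142, 142, 141]) cylinder(h = 13, r = 142);


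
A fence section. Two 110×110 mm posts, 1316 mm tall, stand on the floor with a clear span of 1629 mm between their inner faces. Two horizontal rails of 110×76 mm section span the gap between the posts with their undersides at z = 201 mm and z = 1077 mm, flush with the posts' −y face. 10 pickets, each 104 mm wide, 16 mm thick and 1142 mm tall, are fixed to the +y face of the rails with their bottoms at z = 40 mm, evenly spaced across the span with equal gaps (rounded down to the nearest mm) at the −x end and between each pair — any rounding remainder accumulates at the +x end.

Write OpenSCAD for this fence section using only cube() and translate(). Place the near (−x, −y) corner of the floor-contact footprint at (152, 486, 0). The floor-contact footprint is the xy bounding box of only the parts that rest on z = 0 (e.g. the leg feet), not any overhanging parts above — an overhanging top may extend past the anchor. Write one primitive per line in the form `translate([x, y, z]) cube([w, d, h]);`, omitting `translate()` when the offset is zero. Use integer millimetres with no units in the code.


translate([152, 486, 0]) cube([110, 110, 1316]);
translate([1891, 486, 0]) cube([110, 110, 1316]);
translate([262, 486, 201]) cube([1629, 110, 76]);
translate([262, 486, 1077]) cube([1629, 110, 76]);
translate([315, 596, 40]) cube([104, 16, 1142]);
translate([472, 596, 40]) cube([104, 16, 1142]);
translate([629, 596, 40]) cube([104, 16, 1142]);
translate([786, 596, 40]) cube([104, 16, 1142]);
translate([943, 596, 40]) cube([104, 16, 1142]);
translate([1100, 596, 40]) cube([104, 16, 1142]);
translate([1257, 596, 40]) cube([104, 16, 1142]);
translate([1414, 596, 40]) cube([104, 16, 1142]);
translate([1571, 596, 40]) cube([104, 16, 1142]);
translate([1728, 596, 40]) cube([104, 16, 1142]);


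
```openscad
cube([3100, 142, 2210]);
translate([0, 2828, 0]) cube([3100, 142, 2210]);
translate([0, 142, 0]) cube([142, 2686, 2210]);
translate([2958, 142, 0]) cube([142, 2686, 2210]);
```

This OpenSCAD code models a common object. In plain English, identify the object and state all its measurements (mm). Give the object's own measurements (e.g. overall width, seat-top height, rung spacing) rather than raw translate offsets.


The wall frame of a small rectangular building: four walls, each 2210 mm tall and 142 mm thick, enclosing a footprint 3100 mm (x) by 2970 mm (y) outside-to-outside, with no floor or roof. The front and back walls (the −y and +y sides) span the full width; the two side walls fit between them.


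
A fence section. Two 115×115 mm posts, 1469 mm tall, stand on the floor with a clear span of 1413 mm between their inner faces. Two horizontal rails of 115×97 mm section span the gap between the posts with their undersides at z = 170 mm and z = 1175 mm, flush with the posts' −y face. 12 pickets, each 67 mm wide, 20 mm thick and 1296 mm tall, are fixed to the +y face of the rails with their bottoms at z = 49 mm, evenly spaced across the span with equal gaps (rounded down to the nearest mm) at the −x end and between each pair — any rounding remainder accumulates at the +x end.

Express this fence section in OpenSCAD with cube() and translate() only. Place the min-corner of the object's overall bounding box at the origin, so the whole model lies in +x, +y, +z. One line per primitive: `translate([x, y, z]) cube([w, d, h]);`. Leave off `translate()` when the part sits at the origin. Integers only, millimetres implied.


cube([115, 115, 1469]);
translate([1528, 0, 0]) cube([115, 115, 1469]);
translate([115, 0, 170]) cube([1413, 115, 97]);
translate([115, 0, 1175]) cube([1413, 115, 97]);
translate([161, 115, 49]) cube([67, 20, 1296]);
translate([274, 115, 49]) cube([67, 20, 1296]);
translate([387, 115, 49]) cube([67, 20, 1296]);
translate([500, 115, 49]) cube([67, 20, 1296]);
translate([613, 115, 49]) cube([67, 20, 1296]);
translate([726, 115, 49]) cube([67, 20, 1296]);
translate([839, 115, 49]) cube([67, 20, 1296]);
translate([952, 115, 49]) cube([67, 20, 1296]);
translate([1065, 115, 49]) cube([67, 20, 1296]);
translate([1178, 115, 49]) cube([67, 20, 1296]);
translate([1291, 115, 49]) cube([67, 20, 1296]);
translate([1404, 115, 49]) cube([67, 20, 1296]);


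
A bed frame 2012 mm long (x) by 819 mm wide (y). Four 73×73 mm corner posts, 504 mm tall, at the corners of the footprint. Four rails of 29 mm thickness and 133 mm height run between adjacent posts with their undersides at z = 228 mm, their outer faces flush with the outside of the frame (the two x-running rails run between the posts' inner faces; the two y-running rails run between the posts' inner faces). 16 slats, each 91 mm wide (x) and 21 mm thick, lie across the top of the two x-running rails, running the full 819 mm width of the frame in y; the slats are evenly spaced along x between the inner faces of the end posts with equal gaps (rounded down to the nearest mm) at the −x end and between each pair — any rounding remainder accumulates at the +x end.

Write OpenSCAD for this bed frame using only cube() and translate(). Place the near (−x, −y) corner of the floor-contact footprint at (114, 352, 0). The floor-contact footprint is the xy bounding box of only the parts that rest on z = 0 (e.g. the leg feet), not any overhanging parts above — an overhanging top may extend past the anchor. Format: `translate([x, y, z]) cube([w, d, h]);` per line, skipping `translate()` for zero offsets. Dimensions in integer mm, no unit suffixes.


translate([114, 352, 0]) cube([73, 73, 504]);
translate([114, 1098, 0]) cube([73, 73, 504]);
translate([2053, 352, 0]) cube([73, 73, 504]);
translate([2053, 1098, 0]) cube([73, 73, 504]);
translate([187, 352, 228]) cube([1866, 29, 133]);
translate([187, 1142, 228]) cube([1866, 29, 133]);
translate([114, 425, 228]) cube([29, 673, 133]);
translate([2097, 425, 228]) cube([29, 673, 133]);
translate([211, 352, 361]) cube([91, 819, 21]);
translate([326, 352, 361]) cube([91, 819, 21]);
translate([441, 352, 361]) cube([91, 819, 21]);
translate([556, 352, 361]) cube([91, 819, 21]);
translate([671, 352, 361]) cube([91, 819, 21]);
translate([786, 352, 361]) cube([91, 819, 21]);
translate([901, 352, 361]) cube([91, 819, 21]);
translate([1016, 352, 361]) cube([91, 819, 21]);
translate([1131, 352, 361]) cube([91, 819, 21]);
translate([1246, 352, 361]) cube([91, 819, 21]);
translate([1361, 352, 361]) cube([91, 819, 21]);
translate([1476, 352, 361]) cube([91, 819, 21]);
translate([1591, 352, 361]) cube([91, 819, 21]);
translate([1706, 352, 361]) cube([91, 819, 21]);
translate([1821, 352, 361]) cube([91, 819, 21]);
translate([1936, 352, 361]) cube([91, 819, 21]);


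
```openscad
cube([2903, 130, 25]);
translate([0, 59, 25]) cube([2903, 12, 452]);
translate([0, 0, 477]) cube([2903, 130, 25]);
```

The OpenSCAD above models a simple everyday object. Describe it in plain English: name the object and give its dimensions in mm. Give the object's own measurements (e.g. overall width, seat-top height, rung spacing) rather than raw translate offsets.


An I-beam lying along x, 2903 mm long. Overall section height 502 mm. Two flanges 130 mm wide (y) and 25 mm thick, one on the floor and one at the top; a web 12 mm thick runs between them, centred on the flange width.


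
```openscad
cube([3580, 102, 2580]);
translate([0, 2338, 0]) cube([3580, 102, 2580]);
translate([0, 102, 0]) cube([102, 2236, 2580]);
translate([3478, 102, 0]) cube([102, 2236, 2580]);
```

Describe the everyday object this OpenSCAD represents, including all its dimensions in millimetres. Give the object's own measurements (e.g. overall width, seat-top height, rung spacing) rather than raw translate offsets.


The wall frame of a small rectangular building: four walls, each 2580 mm tall and 102 mm thick, enclosing a footprint 3580 mm (x) by 2440 mm (y) outside-to-outside, with no floor or roof. The front and back walls (the −y and +y sides) span the full width; the two side walls fit between them.


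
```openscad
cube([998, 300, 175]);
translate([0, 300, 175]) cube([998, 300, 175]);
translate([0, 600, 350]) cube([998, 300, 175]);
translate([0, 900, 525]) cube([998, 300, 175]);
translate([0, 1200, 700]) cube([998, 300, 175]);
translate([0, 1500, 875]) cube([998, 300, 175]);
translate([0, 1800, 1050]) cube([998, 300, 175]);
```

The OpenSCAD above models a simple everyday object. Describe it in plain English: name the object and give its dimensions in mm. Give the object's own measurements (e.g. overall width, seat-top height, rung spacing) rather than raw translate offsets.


A straight staircase of 7 solid steps. Each step is 998 mm wide (x), 300 mm deep (y, the going) and 175 mm tall (the rise). The first step rests on the floor; each subsequent step sits one going further in +y and one rise higher in +z, directly behind and above the previous step with no overlap.


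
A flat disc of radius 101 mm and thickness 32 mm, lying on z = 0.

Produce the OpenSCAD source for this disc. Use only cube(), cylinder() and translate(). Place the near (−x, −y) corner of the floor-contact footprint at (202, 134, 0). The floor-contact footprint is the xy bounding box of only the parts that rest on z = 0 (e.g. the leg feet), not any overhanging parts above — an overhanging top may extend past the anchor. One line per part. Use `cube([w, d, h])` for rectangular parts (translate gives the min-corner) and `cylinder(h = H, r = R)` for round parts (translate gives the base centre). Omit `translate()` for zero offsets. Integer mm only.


translate([303, 235, 0]) cylinder(h = 32, r = 101);


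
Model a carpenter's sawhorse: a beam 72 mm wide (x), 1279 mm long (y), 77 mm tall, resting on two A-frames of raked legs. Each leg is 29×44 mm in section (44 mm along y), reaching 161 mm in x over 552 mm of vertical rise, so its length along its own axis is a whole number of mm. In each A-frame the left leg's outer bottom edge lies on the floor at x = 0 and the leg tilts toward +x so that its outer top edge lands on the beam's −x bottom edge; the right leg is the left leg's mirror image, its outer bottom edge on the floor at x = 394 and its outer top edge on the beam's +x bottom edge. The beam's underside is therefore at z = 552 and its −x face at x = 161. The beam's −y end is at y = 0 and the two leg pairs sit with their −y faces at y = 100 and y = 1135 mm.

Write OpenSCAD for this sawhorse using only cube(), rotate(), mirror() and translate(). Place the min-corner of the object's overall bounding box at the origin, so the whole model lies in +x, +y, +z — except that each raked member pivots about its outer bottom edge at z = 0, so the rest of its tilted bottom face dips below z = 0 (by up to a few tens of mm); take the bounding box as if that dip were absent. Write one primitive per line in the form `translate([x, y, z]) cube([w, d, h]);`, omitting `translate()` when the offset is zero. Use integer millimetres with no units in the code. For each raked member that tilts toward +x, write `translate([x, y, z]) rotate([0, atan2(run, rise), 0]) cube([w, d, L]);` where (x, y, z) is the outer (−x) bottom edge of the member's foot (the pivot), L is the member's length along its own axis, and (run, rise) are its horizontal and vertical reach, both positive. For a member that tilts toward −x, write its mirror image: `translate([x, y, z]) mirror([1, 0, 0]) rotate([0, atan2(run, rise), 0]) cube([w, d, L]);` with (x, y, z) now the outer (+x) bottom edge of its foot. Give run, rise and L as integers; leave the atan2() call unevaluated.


translate([161, 0, 552]) cube([72, 1279, 77]);
translate([0, 100, 0]) rotate([0, atan2(161, 552), 0]) cube([29, 44, 575]);
translate([394, 100, 0]) mirror([1, 0, 0]) rotate([0, atan2(161, 552), 0]) cube([29, 44, 575]);
translate([0, 1135, 0]) rotate([0, atan2(161, 552), 0]) cube([29, 44, 575]);
translate([394, 1135, 0]) mirror([1, 0, 0]) rotate([0, atan2(161, 552), 0]) cube([29, 44, 575]);


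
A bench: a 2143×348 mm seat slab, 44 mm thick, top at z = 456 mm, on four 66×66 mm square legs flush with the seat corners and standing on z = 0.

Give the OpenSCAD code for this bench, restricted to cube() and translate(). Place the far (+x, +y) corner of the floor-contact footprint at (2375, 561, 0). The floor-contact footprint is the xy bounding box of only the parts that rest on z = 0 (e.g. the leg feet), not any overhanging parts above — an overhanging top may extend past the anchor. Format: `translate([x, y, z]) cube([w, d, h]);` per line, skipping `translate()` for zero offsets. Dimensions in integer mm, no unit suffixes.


// leg_h = 456 − 44 = 412
translate([232, 213, 412]) cube([2143, 348, 44]);
translate([232, 213, 0]) cube([66, 66, 412]);
translate([232, 495, 0]) cube([66, 66, 412]);
translate([2309, 213, 0]) cube([66, 66, 412]);
translate([2309, 495, 0]) cube([66, 66, 412]);


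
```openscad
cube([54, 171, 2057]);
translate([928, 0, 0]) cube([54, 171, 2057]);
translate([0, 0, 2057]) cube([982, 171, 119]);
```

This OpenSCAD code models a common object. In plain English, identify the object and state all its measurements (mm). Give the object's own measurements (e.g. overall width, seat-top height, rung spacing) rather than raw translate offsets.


A door frame. The clear opening is 874 mm wide and 2057 mm high. Two 54 mm wide jambs, 171 mm deep, stand either side of the opening from the floor to the top of the opening. A 119 mm thick head sits across the top of both jambs, spanning the full outside width of the frame.


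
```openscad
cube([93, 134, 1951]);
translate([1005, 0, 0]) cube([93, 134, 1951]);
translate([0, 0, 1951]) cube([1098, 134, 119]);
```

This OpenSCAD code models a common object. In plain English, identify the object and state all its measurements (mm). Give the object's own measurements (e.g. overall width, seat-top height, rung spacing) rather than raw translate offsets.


A door frame. The clear opening is 912 mm wide and 1951 mm high. Two 93 mm wide jambs, 134 mm deep, stand either side of the opening from the floor to the top of the opening. A 119 mm thick head sits across the top of both jambs, spanning the full outside width of the frame.


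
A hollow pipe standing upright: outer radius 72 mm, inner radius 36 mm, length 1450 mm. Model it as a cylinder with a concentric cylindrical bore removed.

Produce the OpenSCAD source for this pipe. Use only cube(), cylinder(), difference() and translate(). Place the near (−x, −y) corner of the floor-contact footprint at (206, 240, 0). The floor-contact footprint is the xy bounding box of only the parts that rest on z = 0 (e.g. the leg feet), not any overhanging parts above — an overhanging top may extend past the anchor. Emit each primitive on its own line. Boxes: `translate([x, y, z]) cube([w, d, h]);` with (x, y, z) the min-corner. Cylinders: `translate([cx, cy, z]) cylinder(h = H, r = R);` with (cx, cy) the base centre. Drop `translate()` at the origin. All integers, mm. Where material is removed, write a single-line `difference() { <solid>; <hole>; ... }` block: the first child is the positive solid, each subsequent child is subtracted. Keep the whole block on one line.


difference() { translate([278, 312, 0]) cylinder(h = 1450, r = 72); translate([278, 312, 0]) cylinder(h = 1450, r = 36); }


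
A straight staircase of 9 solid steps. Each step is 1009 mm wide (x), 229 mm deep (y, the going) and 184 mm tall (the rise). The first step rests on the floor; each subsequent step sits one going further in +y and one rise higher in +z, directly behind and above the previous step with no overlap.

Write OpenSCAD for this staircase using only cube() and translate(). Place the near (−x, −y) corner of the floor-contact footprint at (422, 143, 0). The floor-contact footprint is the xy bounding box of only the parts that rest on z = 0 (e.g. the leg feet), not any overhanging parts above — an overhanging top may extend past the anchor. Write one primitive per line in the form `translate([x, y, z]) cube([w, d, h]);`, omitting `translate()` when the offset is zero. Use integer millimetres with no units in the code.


translate([422, 143, 0]) cube([1009, 229, 184]);
translate([422, 372, 184]) cube([1009, 229, 184]);
translate([422, 601, 368]) cube([1009, 229, 184]);
translate([422, 830, 552]) cube([1009, 229, 184]);
translate([422, 1059, 736]) cube([1009, 229, 184]);
translate([422, 1288, 920]) cube([1009, 229, 184]);
translate([422, 1517, 1104]) cube([1009, 229, 184]);
translate([422, 1746, 1288]) cube([1009, 229, 184]);
translate([422, 1975, 1472]) cube([1009, 229, 184]);


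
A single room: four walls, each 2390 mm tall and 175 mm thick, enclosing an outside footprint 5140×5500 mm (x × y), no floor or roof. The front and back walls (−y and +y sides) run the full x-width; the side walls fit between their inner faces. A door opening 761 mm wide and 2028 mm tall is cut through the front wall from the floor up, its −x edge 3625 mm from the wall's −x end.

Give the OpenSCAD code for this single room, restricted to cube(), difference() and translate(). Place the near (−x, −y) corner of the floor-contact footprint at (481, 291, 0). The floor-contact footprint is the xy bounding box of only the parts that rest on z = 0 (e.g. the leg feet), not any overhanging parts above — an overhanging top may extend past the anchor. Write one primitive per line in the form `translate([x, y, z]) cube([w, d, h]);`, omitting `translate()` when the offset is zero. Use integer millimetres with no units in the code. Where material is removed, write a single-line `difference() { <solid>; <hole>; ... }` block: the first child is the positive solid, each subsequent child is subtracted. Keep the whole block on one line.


difference() { translate([481, 291, 0]) cube([5140, 175, 2390]); translate([4106, 291, 0]) cube([761, 175, 2028]); }
translate([481, 5616, 0]) cube([5140, 175, 2390]);
translate([481, 466, 0]) cube([175, 5150, 2390]);
translate([5446, 466, 0]) cube([175, 5150, 2390]);


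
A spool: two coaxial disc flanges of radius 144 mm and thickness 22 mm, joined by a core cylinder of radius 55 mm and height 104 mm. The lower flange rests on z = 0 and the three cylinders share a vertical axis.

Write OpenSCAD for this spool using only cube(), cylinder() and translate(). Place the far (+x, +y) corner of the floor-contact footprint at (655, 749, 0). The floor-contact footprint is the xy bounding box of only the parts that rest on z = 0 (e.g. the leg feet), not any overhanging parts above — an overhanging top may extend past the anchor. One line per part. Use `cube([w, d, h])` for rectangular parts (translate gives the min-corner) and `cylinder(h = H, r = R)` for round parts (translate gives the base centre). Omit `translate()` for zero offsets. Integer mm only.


translate([511, 605, 0]) cylinder(h = 22, r = 144);
translate([511, 605, 22]) cylinder(h = 104, r = 55);
translate([511, 605, 126]) cylinder(h = 22, r = 144);


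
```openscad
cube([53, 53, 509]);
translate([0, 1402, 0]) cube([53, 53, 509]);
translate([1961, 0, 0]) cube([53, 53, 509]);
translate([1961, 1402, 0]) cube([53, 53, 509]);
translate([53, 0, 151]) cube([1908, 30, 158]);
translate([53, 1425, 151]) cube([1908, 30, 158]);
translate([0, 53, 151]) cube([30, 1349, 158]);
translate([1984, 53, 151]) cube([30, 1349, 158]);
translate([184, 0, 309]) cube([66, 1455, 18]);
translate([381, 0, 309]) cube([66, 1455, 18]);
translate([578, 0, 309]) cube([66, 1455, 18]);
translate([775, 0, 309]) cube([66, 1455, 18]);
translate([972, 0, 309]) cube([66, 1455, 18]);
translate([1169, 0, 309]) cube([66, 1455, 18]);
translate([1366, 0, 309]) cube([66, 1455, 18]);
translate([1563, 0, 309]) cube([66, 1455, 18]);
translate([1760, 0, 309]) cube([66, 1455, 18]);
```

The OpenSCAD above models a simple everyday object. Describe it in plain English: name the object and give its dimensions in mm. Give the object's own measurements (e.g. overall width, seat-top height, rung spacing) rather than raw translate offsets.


A bed frame 2014 mm long (x) by 1455 mm wide (y). Four 53×53 mm corner posts, 509 mm tall, at the corners of the footprint. Four rails of 30 mm thickness and 158 mm height run between adjacent posts with their undersides at z = 151 mm, their outer faces flush with the outside of the frame (the two x-running rails run between the posts' inner faces; the two y-running rails run between the posts' inner faces). 9 slats, each 66 mm wide (x) and 18 mm thick, lie across the top of the two x-running rails, running the full 1455 mm width of the frame in y; along x they sit between the end posts with a 131 mm gap after the −x posts and between neighbouring slats, leaving 135 mm before the +x posts.


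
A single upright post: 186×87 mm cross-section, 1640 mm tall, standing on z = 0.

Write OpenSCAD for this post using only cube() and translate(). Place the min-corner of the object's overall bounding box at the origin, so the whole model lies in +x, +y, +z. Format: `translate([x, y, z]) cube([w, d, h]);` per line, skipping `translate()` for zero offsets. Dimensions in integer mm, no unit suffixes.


cube([186, 87, 1640]);


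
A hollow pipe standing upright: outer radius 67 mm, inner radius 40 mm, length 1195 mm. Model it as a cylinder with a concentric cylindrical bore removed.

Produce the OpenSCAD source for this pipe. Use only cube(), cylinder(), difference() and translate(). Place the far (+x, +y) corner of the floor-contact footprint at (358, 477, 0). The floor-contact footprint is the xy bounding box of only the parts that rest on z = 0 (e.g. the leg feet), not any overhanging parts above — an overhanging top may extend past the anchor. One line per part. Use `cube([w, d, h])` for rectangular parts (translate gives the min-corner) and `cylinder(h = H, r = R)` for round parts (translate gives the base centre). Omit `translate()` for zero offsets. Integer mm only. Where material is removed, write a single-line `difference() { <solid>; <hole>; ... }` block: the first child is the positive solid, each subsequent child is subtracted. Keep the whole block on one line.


difference() { translate([291, 410, 0]) cylinder(h = 1195, r = 67); translate([291, 410, 0]) cylinder(h = 1195, r = 40); }
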